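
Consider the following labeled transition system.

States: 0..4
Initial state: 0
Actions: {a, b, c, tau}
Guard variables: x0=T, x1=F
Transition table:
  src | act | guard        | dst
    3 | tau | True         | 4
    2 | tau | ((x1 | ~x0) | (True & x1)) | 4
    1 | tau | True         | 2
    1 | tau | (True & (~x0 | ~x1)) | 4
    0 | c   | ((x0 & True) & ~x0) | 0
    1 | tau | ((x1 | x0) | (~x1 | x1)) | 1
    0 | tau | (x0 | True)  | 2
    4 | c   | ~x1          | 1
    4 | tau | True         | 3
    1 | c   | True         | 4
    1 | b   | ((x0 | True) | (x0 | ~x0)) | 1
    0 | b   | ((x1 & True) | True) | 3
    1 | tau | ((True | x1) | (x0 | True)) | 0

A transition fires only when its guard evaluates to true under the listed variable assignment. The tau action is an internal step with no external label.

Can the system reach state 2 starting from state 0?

After dropping false guards: 11 live edges.
Layer 0: {0}
Layer 1: {2,3}  now seen {0,2,3}
Layer 2: {4}  now seen {0,2,3,4}
Layer 3: {1}  now seen {0,1,2,3,4}
R = {0,1,2,3,4}
Path to 2: tau

Answer: REACHABLE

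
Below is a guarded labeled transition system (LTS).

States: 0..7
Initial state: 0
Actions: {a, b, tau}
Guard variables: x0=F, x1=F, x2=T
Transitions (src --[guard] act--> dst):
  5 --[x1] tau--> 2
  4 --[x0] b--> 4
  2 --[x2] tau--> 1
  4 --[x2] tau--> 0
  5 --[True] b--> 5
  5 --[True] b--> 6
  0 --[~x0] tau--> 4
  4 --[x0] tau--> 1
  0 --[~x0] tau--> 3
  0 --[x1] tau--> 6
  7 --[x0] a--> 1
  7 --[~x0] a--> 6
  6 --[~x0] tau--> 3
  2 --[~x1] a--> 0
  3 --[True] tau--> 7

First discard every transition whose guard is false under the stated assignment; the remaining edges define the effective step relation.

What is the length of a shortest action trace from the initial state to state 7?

Answer: 2

Trace:
Layered search for 7:
  L0 = {0}
  L1 = {3,4}
  L2 = {7}
depth(7)=2, e.g. tau·tau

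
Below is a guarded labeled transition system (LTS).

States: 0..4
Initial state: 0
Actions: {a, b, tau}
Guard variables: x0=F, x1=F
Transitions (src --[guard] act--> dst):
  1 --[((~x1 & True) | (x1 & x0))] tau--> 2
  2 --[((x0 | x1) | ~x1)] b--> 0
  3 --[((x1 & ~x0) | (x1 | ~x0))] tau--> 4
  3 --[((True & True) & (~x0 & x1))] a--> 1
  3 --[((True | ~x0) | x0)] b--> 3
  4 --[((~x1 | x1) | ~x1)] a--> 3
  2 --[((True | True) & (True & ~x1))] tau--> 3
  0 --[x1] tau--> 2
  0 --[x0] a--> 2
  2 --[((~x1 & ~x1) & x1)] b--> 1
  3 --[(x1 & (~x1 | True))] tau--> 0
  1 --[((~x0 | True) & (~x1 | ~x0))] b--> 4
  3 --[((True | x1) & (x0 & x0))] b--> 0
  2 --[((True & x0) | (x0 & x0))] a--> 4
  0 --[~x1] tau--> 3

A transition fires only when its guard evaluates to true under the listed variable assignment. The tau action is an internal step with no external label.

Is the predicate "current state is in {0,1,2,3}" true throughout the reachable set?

Answer: INVARIANT VIOLATED at state 4

Analysis:
Inv-set: {0,1,2,3}
R = {0,3,4}
  0: ✓
  3: ✓
  4: outside
witness against invariant: tau·tau → 4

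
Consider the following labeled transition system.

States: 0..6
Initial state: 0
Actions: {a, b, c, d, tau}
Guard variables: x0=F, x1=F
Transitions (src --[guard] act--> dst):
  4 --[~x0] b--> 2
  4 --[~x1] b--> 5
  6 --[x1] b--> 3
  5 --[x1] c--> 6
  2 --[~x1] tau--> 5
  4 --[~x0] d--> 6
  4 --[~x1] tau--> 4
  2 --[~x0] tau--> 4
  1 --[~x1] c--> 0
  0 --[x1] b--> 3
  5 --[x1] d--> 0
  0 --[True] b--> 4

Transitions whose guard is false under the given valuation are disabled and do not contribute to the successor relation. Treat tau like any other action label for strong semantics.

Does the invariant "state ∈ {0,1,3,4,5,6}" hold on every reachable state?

Answer: INVARIANT VIOLATED at state 2

Working:
Allowed set {0,1,3,4,5,6}
Reachable = {0,2,4,5,6}
  0: ok
  2: VIOLATES
  4: ok
  5: ok
  6: ok
reach 2 via b·b — violates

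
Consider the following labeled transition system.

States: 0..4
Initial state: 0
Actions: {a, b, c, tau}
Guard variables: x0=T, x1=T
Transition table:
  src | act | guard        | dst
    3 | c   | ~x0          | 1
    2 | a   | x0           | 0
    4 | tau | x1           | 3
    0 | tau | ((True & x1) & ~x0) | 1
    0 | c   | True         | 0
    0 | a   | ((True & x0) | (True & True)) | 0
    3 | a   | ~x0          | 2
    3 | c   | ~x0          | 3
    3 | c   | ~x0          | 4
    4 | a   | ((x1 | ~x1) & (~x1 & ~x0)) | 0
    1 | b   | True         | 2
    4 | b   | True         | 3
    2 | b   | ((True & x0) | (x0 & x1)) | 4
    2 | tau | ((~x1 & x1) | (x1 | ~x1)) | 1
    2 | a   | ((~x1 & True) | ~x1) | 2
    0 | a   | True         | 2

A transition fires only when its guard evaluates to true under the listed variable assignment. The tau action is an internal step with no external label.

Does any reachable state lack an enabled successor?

Reach set: {0,1,2,3,4}
  0: a→0  a→2  c→0  [deg 3]
  1: b→2  [deg 1]
  2: a→0  b→4  tau→1  [deg 3]
  3: ∅  [deadlock]
  4: b→3  tau→3  [deg 2]
witness 3: a·b·tau

Answer: DEADLOCK at state 3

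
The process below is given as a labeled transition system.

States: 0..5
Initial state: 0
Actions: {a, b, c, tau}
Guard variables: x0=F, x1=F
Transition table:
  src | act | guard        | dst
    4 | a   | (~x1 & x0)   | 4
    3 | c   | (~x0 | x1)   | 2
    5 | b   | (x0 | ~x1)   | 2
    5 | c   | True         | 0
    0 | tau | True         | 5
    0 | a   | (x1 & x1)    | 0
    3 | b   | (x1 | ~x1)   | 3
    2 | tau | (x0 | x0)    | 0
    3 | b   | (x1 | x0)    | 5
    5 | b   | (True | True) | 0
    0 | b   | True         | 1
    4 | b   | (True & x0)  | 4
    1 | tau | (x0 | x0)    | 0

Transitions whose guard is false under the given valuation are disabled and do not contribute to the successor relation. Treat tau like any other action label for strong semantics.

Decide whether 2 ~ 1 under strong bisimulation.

Bisimulation quotient by refinement:
  round 0: {{0,1,2,3,4,5}}
  round 1: {{0},{1,2,4},{3,5}}
  round 2: {{0},{1,2,4},{3},{5}}
Fixed point at round 3; 4 class(es).
[2]={1,2,4}  [1]={1,2,4}

Answer: BISIMILAR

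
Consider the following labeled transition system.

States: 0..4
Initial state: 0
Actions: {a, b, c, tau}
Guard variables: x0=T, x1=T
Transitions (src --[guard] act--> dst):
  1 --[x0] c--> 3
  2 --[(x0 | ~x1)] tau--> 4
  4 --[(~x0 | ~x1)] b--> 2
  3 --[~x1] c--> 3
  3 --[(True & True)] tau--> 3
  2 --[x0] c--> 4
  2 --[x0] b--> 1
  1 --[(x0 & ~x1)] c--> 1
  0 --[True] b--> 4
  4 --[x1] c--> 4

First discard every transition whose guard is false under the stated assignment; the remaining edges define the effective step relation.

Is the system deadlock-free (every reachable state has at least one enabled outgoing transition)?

Answer: DEADLOCK-FREE

Analysis:
Reachable = {0,4}
  0: b→4  [1 exit(s)]
  4: c→4  [1 exit(s)]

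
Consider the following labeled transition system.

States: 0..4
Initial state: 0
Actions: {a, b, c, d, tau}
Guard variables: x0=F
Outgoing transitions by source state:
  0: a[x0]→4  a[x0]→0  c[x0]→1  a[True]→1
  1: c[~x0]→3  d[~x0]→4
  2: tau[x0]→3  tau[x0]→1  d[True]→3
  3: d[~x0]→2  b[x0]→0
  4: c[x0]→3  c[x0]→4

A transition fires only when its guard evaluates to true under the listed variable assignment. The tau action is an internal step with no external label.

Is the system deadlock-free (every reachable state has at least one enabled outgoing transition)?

Reach set: {0,1,2,3,4}
  0: a→1  [1 out]
  1: c→3  d→4  [2 out]
  2: d→3  [1 out]
  3: d→2  [1 out]
  4: ∅  [deadlock]
witness 4: a·d

Answer: DEADLOCK at state 4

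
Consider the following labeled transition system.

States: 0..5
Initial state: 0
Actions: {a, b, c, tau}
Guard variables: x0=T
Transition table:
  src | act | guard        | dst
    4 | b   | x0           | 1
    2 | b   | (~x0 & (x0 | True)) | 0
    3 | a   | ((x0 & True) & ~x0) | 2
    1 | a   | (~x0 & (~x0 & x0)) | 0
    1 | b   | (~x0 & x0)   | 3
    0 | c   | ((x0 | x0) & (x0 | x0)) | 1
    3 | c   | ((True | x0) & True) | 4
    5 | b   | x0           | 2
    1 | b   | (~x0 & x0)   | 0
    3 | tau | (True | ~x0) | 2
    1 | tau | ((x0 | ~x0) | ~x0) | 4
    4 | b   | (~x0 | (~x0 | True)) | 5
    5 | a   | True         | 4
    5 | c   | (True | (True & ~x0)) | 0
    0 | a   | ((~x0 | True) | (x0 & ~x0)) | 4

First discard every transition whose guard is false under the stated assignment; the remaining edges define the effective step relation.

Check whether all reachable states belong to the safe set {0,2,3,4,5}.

Answer: INVARIANT VIOLATED at state 1

Trace:
Inv-set: {0,2,3,4,5}
Reachable = {0,1,2,4,5}
  0: safe
  1: ✗ unsafe
  2: safe
  4: safe
  5: safe
reach 1 via c — violates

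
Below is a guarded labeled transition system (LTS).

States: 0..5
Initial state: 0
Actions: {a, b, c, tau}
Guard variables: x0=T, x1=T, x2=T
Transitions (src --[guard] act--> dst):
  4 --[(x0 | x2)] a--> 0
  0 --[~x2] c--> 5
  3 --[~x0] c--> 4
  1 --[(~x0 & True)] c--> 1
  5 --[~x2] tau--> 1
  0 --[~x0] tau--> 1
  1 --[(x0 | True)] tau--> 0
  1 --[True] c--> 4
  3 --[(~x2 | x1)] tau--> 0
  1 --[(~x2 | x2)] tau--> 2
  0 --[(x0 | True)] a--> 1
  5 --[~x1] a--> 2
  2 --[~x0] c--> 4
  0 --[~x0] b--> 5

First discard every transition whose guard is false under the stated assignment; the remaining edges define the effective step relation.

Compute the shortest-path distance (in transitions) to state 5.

Layered search for 5:
  depth 0: {0}
  depth 1: {1}
  depth 2: {2,4}
5 never appears.

Answer: UNREACHABLE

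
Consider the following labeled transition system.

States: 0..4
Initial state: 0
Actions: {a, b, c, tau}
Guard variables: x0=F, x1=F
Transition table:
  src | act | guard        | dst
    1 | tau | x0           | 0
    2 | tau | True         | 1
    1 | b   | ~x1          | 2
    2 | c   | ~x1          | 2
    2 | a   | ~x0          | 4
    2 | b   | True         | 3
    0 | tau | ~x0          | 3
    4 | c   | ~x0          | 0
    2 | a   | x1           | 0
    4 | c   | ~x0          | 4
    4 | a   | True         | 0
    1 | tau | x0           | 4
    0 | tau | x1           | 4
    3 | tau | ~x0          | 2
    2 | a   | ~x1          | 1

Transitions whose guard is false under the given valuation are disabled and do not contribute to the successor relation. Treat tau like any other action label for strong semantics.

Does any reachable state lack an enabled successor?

Answer: DEADLOCK-FREE

Working:
R = {0,1,2,3,4}
  0: tau→3  [1 out]
  1: b→2  [1 out]
  2: a→1  a→4  b→3  c→2  tau→1  [5 out]
  3: tau→2  [1 out]
  4: a→0  c→0  c→4  [3 out]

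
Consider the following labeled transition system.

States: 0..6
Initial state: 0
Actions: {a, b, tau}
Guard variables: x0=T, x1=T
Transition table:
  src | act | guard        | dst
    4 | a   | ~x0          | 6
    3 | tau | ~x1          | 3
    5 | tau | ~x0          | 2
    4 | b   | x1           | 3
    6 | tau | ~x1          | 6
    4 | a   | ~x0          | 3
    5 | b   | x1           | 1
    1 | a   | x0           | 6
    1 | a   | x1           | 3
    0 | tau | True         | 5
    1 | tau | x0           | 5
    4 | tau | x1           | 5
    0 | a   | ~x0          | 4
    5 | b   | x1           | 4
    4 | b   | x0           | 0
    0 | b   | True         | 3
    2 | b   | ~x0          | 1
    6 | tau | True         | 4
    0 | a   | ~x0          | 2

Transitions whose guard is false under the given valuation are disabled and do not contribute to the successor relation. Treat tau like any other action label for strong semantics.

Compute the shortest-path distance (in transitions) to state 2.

Layered search for 2:
  Layer 0: {0}
  Layer 1: {3,5}
  Layer 2: {1,4}
  Layer 3: {6}
2 never appears.

Answer: UNREACHABLE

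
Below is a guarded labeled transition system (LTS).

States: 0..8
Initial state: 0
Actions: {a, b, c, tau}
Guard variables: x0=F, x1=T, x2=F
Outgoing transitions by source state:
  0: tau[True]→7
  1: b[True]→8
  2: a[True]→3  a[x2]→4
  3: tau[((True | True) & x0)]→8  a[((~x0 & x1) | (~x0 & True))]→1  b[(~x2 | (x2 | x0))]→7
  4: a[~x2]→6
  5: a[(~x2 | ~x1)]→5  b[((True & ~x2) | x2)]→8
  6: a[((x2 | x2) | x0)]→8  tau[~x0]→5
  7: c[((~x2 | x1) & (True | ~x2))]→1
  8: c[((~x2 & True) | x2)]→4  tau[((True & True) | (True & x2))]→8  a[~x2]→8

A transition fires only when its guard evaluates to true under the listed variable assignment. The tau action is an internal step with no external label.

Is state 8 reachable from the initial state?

After dropping false guards: 13 live edges.
Layer 0: {0}
Layer 1: {7}  now seen {0,7}
Layer 2: {1}  now seen {0,1,7}
Layer 3: {8}  now seen {0,1,7,8}
Layer 4: {4}  now seen {0,1,4,7,8}
Layer 5: {6}  now seen {0,1,4,6,7,8}
Layer 6: {5}  now seen {0,1,4,5,6,7,8}
Reachable = {0,1,4,5,6,7,8}
witness 8: tau·c·b

Answer: REACHABLE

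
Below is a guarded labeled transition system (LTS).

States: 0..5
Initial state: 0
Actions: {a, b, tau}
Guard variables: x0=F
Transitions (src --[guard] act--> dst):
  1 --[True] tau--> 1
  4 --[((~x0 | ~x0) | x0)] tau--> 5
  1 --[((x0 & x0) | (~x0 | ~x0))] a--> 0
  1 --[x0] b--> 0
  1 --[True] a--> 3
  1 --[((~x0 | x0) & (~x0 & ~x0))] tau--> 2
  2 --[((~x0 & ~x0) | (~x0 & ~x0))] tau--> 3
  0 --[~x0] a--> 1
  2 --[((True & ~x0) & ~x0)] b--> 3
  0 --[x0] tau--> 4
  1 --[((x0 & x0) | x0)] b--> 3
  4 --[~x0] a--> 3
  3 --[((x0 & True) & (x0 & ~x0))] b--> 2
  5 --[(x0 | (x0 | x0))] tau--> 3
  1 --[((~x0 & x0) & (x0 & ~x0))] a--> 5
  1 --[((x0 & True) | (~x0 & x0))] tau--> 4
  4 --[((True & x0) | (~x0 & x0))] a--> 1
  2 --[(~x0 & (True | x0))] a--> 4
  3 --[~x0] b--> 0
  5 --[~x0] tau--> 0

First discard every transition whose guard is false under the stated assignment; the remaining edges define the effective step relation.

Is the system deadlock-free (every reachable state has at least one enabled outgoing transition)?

Answer: DEADLOCK-FREE

Trace:
R = {0,1,2,3,4,5}
  0: a→1  [deg 1]
  1: a→0  a→3  tau→1  tau→2  [deg 4]
  2: a→4  b→3  tau→3  [deg 3]
  3: b→0  [deg 1]
  4: a→3  tau→5  [deg 2]
  5: tau→0  [deg 1]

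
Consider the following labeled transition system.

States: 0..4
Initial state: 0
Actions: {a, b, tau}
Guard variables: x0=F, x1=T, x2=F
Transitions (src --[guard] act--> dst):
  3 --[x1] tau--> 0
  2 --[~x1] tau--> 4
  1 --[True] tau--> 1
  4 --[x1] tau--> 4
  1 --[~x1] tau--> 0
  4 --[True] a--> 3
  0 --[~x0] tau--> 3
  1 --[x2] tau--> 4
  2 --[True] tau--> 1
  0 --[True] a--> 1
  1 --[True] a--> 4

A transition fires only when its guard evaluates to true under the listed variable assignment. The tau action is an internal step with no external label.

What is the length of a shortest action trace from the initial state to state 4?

BFS to 4:
  L0 = {0}
  L1 = {1,3}
  L2 = {4}
4 enters at depth 2; path a·a

Answer: 2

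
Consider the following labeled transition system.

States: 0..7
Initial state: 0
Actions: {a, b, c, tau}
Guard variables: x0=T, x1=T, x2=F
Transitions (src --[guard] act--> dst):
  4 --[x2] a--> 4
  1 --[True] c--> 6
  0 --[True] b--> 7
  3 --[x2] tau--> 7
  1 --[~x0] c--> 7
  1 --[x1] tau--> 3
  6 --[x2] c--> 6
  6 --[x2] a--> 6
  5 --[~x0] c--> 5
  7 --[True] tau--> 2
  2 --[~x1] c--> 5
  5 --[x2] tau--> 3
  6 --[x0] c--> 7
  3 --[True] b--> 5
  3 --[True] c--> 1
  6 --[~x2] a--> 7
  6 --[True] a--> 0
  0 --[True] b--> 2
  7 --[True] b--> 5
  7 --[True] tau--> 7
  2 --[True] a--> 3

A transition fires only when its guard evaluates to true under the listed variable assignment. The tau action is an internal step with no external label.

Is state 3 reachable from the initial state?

After dropping false guards: 13 live edges.
L0 = {0}
L1 = {2,7}  cumulative {0,2,7}
L2 = {3,5}  cumulative {0,2,3,5,7}
L3 = {1}  cumulative {0,1,2,3,5,7}
L4 = {6}  cumulative {0,1,2,3,5,6,7}
Reach set: {0,1,2,3,5,6,7}
Path to 3: b·a

Answer: REACHABLE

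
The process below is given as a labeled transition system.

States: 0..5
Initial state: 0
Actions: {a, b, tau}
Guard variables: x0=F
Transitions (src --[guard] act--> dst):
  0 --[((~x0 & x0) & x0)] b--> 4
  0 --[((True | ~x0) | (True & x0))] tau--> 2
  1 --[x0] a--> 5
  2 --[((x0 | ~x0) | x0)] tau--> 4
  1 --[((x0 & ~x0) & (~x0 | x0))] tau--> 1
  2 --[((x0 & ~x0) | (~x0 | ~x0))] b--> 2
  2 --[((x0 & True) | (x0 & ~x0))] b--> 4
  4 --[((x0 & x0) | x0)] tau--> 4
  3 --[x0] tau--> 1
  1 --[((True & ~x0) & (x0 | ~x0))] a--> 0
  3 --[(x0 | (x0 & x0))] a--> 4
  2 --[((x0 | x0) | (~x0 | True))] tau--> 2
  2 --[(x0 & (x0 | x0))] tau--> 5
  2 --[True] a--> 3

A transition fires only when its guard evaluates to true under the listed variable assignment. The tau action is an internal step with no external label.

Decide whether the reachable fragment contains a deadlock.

Reach set: {0,2,3,4}
  0: tau→2  [1 out]
  2: a→3  b→2  tau→2  tau→4  [4 out]
  3: ∅  [no exit]
  4: ∅  [no exit]
witness 3: tau·a

Answer: DEADLOCK at state 3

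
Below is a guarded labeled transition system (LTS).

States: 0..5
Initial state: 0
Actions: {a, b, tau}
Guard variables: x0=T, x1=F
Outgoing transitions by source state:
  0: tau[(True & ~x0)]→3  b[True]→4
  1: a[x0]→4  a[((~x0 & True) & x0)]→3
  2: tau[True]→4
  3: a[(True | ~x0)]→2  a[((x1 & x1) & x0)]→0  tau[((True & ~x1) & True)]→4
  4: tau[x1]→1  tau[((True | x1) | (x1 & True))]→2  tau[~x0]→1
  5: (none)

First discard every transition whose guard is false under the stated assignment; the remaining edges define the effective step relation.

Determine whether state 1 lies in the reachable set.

Guard filter leaves 6 enabled edge(s).
L0 = {0}
L1 = {4}  now seen {0,4}
L2 = {2}  now seen {0,2,4}
Reachable = {0,2,4}

Answer: UNREACHABLE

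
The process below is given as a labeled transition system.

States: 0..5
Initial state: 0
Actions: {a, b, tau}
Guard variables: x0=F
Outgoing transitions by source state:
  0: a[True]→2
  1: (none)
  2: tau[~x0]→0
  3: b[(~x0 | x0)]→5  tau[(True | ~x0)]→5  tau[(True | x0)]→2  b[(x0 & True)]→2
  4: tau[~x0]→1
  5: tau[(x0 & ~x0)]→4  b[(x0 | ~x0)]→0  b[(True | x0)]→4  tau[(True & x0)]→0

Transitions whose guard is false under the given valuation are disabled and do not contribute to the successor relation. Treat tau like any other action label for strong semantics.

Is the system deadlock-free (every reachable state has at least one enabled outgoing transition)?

R = {0,2}
  0: a→2  [deg 1]
  2: tau→0  [deg 1]

Answer: DEADLOCK-FREE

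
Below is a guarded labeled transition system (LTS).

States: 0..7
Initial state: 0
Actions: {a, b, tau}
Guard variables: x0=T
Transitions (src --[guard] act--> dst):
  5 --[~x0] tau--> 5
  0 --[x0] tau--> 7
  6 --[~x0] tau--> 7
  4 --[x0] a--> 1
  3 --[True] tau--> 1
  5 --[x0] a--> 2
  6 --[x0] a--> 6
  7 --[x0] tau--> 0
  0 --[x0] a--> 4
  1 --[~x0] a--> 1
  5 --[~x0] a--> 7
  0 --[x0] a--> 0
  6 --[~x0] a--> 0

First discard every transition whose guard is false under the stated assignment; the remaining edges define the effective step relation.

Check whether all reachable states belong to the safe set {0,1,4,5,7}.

Safe = {0,1,4,5,7}
R = {0,1,4,7}
  0: ok
  1: ok
  4: ok
  7: ok

Answer: INVARIANT HOLDS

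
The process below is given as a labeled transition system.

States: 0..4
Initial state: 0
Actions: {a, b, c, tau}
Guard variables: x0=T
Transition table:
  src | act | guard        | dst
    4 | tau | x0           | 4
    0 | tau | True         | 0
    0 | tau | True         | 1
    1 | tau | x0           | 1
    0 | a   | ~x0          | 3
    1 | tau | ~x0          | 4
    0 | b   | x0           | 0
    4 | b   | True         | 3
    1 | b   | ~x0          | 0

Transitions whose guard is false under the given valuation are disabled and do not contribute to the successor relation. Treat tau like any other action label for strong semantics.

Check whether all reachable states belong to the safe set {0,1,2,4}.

Answer: INVARIANT HOLDS

Trace:
Inv-set: {0,1,2,4}
Reach set: {0,1}
  0: ok
  1: ok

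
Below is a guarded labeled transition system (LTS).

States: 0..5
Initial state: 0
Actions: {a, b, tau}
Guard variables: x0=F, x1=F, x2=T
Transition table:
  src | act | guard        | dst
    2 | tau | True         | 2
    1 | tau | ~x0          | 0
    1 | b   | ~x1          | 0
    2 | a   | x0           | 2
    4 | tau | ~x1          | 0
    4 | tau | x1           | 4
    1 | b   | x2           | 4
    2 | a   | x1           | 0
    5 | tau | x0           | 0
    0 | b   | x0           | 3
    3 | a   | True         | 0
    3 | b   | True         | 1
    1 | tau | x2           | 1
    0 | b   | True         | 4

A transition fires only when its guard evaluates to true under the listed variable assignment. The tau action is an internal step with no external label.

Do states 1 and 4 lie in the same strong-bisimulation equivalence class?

Answer: NOT BISIMILAR

Trace:
Refine partition for ~:
  round 0: {{0,1,2,3,4,5}}
  round 1: {{0},{1},{2,4},{3},{5}}
  round 2: {{0},{1},{2},{3},{4},{5}}
6 equivalence class(es) (converged in 3)
1∈{1}, 4∈{4}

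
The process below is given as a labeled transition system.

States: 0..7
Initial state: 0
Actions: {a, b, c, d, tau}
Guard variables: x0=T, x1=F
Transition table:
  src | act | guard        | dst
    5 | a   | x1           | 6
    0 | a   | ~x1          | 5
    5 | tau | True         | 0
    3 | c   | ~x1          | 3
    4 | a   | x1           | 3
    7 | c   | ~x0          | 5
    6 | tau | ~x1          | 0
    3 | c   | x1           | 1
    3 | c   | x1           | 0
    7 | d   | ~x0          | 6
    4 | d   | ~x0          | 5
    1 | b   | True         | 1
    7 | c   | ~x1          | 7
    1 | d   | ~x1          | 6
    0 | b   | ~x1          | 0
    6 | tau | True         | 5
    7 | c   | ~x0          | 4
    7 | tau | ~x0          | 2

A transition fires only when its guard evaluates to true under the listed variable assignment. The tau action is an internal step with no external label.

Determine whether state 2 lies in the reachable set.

9 transition(s) survive guard evaluation.
depth 0: {0}
depth 1: {5}  cumulative {0,5}
Reach set: {0,5}

Answer: UNREACHABLE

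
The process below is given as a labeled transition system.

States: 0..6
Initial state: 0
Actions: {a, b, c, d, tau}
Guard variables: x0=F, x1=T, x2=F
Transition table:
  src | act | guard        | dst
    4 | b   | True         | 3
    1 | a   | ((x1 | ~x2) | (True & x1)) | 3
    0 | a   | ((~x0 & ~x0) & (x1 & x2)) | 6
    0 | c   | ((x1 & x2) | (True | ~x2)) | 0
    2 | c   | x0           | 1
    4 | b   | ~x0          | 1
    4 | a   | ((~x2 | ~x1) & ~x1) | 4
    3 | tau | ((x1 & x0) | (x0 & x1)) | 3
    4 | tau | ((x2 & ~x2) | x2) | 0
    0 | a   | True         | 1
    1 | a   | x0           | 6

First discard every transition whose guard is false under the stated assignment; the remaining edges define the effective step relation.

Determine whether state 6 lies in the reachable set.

5 transition(s) survive guard evaluation.
Layer 0: {0}
Layer 1: {1}  cumulative {0,1}
Layer 2: {3}  cumulative {0,1,3}
Reachable = {0,1,3}

Answer: UNREACHABLE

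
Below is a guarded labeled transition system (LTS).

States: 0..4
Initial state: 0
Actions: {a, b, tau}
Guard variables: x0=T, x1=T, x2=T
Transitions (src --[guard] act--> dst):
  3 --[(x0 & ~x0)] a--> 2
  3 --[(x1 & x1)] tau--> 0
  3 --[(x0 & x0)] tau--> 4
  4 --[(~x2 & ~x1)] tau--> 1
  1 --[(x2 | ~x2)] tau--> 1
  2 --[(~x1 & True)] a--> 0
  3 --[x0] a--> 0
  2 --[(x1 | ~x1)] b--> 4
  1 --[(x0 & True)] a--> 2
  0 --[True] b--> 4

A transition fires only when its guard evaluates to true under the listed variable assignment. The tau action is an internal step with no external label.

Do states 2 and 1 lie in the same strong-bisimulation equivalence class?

Answer: NOT BISIMILAR

Trace:
Bisimulation quotient by refinement:
  round 0: {{0,1,2,3,4}}
  round 1: {{0,2},{1,3},{4}}
  round 2: {{0,2},{1},{3},{4}}
stable after 3 split(s): 4 block(s)
class of 2: {0,2}; class of 1: {1}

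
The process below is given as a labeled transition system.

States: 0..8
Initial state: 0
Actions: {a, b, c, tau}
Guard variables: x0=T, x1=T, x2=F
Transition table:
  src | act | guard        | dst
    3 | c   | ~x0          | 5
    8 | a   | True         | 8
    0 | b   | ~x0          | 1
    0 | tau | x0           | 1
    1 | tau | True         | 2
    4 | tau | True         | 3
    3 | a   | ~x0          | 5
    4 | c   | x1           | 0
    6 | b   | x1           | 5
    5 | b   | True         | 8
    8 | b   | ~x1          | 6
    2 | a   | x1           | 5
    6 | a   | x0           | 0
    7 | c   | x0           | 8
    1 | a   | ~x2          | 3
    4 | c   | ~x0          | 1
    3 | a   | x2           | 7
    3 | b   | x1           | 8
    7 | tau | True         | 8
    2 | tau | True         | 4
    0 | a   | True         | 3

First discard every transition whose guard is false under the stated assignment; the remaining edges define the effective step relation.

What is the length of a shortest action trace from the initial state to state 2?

Answer: 2

Trace:
BFS to 2:
  Layer 0: {0}
  Layer 1: {1,3}
  Layer 2: {2,8}
first hit 2 at d=2 via tau·tau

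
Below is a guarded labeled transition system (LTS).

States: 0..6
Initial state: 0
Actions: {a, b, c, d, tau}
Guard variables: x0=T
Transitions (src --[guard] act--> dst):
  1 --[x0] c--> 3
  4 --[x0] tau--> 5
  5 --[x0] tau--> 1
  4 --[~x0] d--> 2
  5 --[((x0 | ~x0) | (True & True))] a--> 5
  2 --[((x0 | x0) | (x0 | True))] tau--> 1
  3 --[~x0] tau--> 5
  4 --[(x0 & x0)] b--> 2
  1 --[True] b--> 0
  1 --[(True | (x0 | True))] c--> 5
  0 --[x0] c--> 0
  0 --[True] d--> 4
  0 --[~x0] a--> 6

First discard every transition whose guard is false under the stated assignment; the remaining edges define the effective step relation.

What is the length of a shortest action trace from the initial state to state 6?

Layered search for 6:
  L0 = {0}
  L1 = {4}
  L2 = {2,5}
  L3 = {1}
  L4 = {3}
6 never appears.

Answer: UNREACHABLE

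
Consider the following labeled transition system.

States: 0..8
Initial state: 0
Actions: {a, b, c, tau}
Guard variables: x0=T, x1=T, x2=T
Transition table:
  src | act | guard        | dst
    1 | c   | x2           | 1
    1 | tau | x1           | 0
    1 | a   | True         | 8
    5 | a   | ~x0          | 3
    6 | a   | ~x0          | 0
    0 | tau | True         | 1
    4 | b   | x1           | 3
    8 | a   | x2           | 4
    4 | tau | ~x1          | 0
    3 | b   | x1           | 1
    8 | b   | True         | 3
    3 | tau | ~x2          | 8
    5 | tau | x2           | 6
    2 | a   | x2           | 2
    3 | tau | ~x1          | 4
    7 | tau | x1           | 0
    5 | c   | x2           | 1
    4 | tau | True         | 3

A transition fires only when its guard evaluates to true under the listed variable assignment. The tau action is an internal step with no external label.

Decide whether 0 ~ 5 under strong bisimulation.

Answer: NOT BISIMILAR

Analysis:
Refine partition for ~:
  round 0: {{0,1,2,3,4,5,6,7,8}}
  round 1: {{0,7},{1},{2},{3},{4},{5},{6},{8}}
  round 2: {{0},{1},{2},{3},{4},{5},{6},{7},{8}}
9 equivalence class(es) (converged in 3)
0∈{0}, 5∈{5}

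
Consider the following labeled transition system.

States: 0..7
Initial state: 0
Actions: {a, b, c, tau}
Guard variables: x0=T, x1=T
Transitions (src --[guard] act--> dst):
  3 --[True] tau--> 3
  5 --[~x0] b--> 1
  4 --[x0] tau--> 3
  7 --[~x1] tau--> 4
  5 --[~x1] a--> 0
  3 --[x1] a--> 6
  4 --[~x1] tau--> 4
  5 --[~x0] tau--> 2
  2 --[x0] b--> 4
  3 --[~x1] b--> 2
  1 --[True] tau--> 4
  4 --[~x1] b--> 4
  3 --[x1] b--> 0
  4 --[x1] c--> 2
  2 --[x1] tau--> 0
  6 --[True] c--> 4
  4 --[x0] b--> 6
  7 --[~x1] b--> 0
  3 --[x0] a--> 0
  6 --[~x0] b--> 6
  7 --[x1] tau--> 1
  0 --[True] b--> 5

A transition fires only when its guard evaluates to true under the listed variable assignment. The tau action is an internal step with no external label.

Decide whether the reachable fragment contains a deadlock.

Reach set: {0,5}
  0: b→5  [1 exit(s)]
  5: ∅  [deadlock]
witness 5: b

Answer: DEADLOCK at state 5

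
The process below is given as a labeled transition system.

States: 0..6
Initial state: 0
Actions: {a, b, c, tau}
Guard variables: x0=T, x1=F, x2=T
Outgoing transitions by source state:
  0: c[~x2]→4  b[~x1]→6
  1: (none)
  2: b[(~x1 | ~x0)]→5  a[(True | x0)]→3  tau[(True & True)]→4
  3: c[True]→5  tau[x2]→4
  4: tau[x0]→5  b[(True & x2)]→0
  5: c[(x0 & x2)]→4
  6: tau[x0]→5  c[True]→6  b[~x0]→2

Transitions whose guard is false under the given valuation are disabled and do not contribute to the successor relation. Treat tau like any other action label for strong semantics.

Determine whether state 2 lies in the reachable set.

11 transition(s) survive guard evaluation.
Layer 0: {0}
Layer 1: {6}  total {0,6}
Layer 2: {5}  total {0,5,6}
Layer 3: {4}  total {0,4,5,6}
R = {0,4,5,6}

Answer: UNREACHABLE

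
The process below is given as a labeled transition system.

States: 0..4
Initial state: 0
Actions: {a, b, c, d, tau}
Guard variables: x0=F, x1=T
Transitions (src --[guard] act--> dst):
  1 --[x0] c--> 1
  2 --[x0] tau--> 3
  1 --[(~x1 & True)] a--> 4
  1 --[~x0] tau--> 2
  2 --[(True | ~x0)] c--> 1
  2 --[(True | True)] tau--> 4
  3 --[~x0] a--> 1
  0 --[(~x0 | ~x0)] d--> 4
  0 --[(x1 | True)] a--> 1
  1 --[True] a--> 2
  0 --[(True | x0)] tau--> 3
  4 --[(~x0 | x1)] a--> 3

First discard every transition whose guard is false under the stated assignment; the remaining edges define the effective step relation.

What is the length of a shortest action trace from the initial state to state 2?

BFS to 2:
  Layer 0: {0}
  Layer 1: {1,3,4}
  Layer 2: {2}
first hit 2 at d=2 via a·a

Answer: 2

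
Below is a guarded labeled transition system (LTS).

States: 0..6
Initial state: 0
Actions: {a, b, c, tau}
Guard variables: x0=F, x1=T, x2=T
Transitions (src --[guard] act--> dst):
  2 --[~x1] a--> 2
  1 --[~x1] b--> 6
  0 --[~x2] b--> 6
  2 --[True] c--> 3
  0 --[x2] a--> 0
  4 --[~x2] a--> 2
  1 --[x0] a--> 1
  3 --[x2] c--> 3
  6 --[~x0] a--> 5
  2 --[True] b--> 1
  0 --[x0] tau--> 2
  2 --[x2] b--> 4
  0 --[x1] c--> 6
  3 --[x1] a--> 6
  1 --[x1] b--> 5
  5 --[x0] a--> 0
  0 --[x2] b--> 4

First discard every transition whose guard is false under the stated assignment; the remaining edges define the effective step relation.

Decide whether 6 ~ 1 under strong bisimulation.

Answer: NOT BISIMILAR

Trace:
Refine partition for ~:
  P[0] = {{0,1,2,3,4,5,6}}
  P[1] = {{0},{1},{2},{3},{4,5},{6}}
Fixed point at round 2; 6 class(es).
class of 6: {6}; class of 1: {1}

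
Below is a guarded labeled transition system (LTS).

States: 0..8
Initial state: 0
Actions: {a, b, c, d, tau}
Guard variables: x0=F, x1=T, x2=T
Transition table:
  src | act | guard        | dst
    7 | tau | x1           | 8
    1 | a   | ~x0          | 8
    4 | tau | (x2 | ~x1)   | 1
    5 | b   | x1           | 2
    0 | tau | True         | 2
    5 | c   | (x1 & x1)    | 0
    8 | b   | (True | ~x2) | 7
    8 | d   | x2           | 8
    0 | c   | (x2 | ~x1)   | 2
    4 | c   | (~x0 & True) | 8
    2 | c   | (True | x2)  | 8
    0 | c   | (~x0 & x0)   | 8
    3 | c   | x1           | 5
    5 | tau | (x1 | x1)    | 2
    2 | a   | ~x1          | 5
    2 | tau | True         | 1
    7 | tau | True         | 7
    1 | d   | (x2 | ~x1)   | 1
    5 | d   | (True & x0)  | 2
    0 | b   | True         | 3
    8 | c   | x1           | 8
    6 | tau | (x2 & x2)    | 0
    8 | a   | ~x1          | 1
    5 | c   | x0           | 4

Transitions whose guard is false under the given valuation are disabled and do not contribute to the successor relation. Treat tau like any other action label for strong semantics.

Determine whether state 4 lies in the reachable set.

After dropping false guards: 19 live edges.
L0 = {0}
L1 = {2,3}  now seen {0,2,3}
L2 = {1,5,8}  now seen {0,1,2,3,5,8}
L3 = {7}  now seen {0,1,2,3,5,7,8}
R = {0,1,2,3,5,7,8}

Answer: UNREACHABLE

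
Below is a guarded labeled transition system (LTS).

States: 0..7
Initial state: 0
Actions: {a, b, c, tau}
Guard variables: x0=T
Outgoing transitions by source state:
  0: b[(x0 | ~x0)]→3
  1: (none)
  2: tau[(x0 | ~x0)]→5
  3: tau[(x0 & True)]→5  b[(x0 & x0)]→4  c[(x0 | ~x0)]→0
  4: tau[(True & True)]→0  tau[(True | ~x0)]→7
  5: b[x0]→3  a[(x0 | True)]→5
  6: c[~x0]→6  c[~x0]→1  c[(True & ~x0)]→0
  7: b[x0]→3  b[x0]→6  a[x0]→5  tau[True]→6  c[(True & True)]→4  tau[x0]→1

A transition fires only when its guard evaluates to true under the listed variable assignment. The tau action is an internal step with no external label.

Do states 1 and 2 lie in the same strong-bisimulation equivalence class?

Compute ~ classes (split until stable):
  P[0] = {{0,1,2,3,4,5,6,7}}
  P[1] = {{0},{1,6},{2,4},{3},{5},{7}}
  P[2] = {{0},{1,6},{2},{3},{4},{5},{7}}
7 equivalence class(es) (converged in 3)
1∈{1,6}, 2∈{2}

Answer: NOT BISIMILAR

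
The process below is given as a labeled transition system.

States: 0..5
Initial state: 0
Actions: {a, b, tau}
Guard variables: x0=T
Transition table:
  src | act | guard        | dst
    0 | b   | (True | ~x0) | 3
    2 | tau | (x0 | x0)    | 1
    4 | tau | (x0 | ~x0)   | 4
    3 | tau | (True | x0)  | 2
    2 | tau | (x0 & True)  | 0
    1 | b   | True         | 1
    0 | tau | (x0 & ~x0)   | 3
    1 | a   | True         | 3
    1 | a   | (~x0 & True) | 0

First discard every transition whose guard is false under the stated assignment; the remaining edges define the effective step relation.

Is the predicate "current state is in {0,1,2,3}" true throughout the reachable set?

Answer: INVARIANT HOLDS

Working:
Safe = {0,1,2,3}
Reach set: {0,1,2,3}
  0: ok
  1: ok
  2: ok
  3: ok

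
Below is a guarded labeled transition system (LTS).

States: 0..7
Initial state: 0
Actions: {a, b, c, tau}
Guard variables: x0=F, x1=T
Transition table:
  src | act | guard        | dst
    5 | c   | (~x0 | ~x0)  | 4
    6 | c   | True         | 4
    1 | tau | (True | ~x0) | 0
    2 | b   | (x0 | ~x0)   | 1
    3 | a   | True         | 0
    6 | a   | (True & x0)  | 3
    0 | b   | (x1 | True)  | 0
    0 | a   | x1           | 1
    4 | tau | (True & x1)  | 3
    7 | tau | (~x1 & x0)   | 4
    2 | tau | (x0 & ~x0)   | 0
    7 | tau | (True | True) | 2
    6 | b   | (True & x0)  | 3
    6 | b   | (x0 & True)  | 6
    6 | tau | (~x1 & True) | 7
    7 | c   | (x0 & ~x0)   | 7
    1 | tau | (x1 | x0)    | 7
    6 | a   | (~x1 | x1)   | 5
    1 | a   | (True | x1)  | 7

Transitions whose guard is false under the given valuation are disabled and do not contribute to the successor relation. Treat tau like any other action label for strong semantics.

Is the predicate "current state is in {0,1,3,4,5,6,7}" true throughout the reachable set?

Allowed set {0,1,3,4,5,6,7}
R = {0,1,2,7}
  0: ✓
  1: ✓
  2: outside
  7: ✓
reach 2 via a·tau·tau — violates

Answer: INVARIANT VIOLATED at state 2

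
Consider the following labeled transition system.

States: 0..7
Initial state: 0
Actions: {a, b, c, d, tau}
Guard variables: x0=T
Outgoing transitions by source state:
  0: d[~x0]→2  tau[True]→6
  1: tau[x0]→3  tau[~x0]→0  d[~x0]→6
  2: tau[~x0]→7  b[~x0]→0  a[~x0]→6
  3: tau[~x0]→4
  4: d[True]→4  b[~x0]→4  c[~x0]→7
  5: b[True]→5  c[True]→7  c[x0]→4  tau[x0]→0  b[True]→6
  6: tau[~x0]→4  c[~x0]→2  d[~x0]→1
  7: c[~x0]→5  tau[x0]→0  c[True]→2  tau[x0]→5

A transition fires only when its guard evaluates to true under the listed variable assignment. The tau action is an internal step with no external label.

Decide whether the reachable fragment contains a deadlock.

Answer: DEADLOCK at state 6

Analysis:
Reach set: {0,6}
  0: tau→6  [deg 1]
  6: ∅  [deadlock]
trace reaching 6: tau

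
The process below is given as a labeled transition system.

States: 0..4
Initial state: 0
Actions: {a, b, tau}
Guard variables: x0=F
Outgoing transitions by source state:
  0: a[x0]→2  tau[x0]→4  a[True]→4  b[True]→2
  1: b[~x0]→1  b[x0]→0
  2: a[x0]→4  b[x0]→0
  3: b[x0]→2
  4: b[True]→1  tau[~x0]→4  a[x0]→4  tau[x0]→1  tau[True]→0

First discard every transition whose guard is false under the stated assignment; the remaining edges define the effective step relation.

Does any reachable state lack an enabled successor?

Answer: DEADLOCK at state 2

Analysis:
Reachable = {0,1,2,4}
  0: a→4  b→2  [2 out]
  1: b→1  [1 out]
  2: ∅  [deadlock]
  4: b→1  tau→0  tau→4  [3 out]
trace reaching 2: b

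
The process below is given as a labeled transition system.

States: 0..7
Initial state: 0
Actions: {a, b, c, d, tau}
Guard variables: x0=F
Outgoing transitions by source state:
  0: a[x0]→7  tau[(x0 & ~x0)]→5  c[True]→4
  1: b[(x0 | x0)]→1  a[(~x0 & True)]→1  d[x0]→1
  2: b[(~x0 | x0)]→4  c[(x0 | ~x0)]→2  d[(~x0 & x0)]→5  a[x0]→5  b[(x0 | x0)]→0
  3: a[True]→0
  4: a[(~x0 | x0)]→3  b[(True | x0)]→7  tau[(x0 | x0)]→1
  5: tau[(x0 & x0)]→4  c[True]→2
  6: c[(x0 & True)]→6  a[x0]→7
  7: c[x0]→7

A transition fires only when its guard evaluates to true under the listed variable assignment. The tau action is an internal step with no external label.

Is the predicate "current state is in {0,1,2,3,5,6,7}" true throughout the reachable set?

Answer: INVARIANT VIOLATED at state 4

Trace:
Safe = {0,1,2,3,5,6,7}
Reach set: {0,3,4,7}
  0: ✓
  3: ✓
  4: VIOLATES
  7: ✓
counterexample path to 4: c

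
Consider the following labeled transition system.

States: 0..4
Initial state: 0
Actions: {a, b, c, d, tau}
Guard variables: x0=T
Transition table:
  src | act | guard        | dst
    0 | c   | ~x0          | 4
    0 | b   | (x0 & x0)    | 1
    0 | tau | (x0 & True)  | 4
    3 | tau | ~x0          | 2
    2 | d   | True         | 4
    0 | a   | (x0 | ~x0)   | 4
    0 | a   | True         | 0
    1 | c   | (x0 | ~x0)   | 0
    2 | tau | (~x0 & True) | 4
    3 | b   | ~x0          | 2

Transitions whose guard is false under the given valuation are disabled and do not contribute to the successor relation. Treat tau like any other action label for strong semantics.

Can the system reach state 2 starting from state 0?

Answer: UNREACHABLE

Trace:
After dropping false guards: 6 live edges.
Layer 0: {0}
Layer 1: {1,4}  total {0,1,4}
R = {0,1,4}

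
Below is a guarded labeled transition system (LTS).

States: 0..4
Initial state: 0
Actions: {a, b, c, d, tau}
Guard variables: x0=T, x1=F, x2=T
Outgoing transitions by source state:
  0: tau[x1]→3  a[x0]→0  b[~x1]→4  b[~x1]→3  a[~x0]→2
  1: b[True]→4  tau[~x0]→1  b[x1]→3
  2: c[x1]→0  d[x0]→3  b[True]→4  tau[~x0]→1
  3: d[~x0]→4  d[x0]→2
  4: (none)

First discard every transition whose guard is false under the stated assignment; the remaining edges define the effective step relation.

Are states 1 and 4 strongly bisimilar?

Refine partition for ~:
  round 0: {{0,1,2,3,4}}
  round 1: {{0},{1},{2},{3},{4}}
Fixed point at round 2; 5 class(es).
1∈{1}, 4∈{4}

Answer: NOT BISIMILAR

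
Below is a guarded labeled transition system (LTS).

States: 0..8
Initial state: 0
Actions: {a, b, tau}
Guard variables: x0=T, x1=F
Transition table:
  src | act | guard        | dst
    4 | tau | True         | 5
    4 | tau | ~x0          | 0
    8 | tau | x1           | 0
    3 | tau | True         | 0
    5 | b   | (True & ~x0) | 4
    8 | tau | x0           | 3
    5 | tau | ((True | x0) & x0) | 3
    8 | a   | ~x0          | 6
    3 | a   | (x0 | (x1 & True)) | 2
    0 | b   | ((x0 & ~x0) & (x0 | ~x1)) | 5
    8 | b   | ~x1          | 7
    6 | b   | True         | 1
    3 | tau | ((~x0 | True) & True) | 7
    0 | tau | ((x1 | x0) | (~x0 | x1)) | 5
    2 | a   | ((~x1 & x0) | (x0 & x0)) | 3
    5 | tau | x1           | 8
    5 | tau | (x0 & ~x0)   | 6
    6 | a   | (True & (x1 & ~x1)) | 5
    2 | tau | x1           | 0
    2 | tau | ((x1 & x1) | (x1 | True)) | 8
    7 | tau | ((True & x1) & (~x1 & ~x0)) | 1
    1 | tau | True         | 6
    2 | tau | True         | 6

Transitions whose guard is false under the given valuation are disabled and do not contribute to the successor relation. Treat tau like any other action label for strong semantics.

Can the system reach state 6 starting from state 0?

13 transition(s) survive guard evaluation.
depth 0: {0}
depth 1: {5}  cumulative {0,5}
depth 2: {3}  cumulative {0,3,5}
depth 3: {2,7}  cumulative {0,2,3,5,7}
depth 4: {6,8}  cumulative {0,2,3,5,6,7,8}
depth 5: {1}  cumulative {0,1,2,3,5,6,7,8}
R = {0,1,2,3,5,6,7,8}
Path to 6: tau·tau·a·tau

Answer: REACHABLE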